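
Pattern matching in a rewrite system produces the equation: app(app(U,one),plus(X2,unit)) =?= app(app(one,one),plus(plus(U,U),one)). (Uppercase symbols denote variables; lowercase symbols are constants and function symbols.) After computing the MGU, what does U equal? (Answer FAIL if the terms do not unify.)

FAIL

Decompose app/2: app(U,one) =?= app(one,one),  plus(X2,unit) =?= plus(plus(U,U),one).
Decompose app/2: U =?= one,  one =?= one.
Bind U := one; substituting into the one remaining equation that mentions U gives: plus(X2,unit) =?= plus(plus(one,one),one).
Delete trivial equation one =?= one.
Decompose plus/2: X2 =?= plus(one,one),  unit =?= one.
Bind X2 := plus(one,one); no other remaining equation mentions X2.
Clash: constants unit and one differ; no unifier exists.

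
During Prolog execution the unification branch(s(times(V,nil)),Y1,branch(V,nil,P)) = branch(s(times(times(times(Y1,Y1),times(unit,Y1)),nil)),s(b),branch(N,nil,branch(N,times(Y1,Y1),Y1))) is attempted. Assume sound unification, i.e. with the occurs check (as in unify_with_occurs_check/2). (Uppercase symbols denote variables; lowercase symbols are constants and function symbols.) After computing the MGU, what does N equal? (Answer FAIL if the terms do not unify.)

Decompose branch/3: s(times(V,nil)) = s(times(times(times(Y1,Y1),times(unit,Y1)),nil)),  Y1 = s(b),  branch(V,nil,P) = branch(N,nil,branch(N,times(Y1,Y1),Y1)).
Decompose s/1: times(V,nil) = times(times(times(Y1,Y1),times(unit,Y1)),nil).
Decompose times/2: V = times(times(Y1,Y1),times(unit,Y1)),  nil = nil.
Bind V := times(times(Y1,Y1),times(unit,Y1)); substituting into the one remaining equation that mentions V gives: branch(times(times(Y1,Y1),times(unit,Y1)),nil,P) = branch(N,nil,branch(N,times(Y1,Y1),Y1)).
Delete trivial equation nil = nil.
Bind Y1 := s(b); substituting into the remaining equation gives: branch(times(times(s(b),s(b)),times(unit,s(b))),nil,P) = branch(N,nil,branch(N,times(s(b),s(b)),s(b))). Substituting into the earlier binding gives V := times(times(s(b),s(b)),times(unit,s(b))).
Decompose branch/3: times(times(s(b),s(b)),times(unit,s(b))) = N,  nil = nil,  P = branch(N,times(s(b),s(b)),s(b)).
Bind N := times(times(s(b),s(b)),times(unit,s(b))); substituting into the one remaining equation that mentions N gives: P = branch(times(times(s(b),s(b)),times(unit,s(b))),times(s(b),s(b)),s(b)).
Delete trivial equation nil = nil.
Bind P := branch(times(times(s(b),s(b)),times(unit,s(b))),times(s(b),s(b)),s(b)).
MGU = { V -> times(times(s(b),s(b)),times(unit,s(b))), Y1 -> s(b), N -> times(times(s(b),s(b)),times(unit,s(b))), P -> branch(times(times(s(b),s(b)),times(unit,s(b))),times(s(b),s(b)),s(b)) }, so N -> times(times(s(b),s(b)),times(unit,s(b))).

times(times(s(b),s(b)),times(unit,s(b)))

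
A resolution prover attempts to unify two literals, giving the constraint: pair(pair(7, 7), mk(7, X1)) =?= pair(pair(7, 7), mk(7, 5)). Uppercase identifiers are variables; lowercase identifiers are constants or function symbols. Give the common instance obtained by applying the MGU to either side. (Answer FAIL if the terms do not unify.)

pair(pair(7, 7), mk(7, 5))

Decompose pair/2: pair(7, 7) =?= pair(7, 7),  mk(7, X1) =?= mk(7, 5).
Delete trivial equation pair(7, 7) =?= pair(7, 7).
Decompose mk/2: 7 =?= 7,  X1 =?= 5.
Delete trivial equation 7 =?= 7.
Bind X1 := 5.
Applying the MGU to either side gives pair(pair(7, 7), mk(7, 5)).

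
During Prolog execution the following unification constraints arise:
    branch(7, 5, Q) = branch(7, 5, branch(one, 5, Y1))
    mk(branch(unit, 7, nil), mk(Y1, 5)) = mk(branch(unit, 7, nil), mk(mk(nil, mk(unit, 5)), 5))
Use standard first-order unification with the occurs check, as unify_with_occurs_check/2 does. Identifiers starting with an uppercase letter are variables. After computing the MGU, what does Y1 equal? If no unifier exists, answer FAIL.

Decompose branch/3: 7 = 7,  5 = 5,  Q = branch(one, 5, Y1).
Delete trivial equation 7 = 7.
Delete trivial equation 5 = 5.
Bind Q := branch(one, 5, Y1); no other remaining equation mentions Q.
Decompose mk/2: branch(unit, 7, nil) = branch(unit, 7, nil),  mk(Y1, 5) = mk(mk(nil, mk(unit, 5)), 5).
Delete trivial equation branch(unit, 7, nil) = branch(unit, 7, nil).
Decompose mk/2: Y1 = mk(nil, mk(unit, 5)),  5 = 5.
Bind Y1 := mk(nil, mk(unit, 5)); no other remaining equation mentions Y1. Substituting into the earlier binding gives Q := branch(one, 5, mk(nil, mk(unit, 5))).
Delete trivial equation 5 = 5.
MGU = { Q -> branch(one, 5, mk(nil, mk(unit, 5))), Y1 -> mk(nil, mk(unit, 5)) }, so Y1 -> mk(nil, mk(unit, 5)).

mk(nil, mk(unit, 5))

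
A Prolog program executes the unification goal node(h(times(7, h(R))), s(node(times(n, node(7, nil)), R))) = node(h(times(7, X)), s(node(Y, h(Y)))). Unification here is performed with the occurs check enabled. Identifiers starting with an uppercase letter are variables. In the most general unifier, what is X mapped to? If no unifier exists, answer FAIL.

h(h(times(n, node(7, nil))))

Decompose node/2: h(times(7, h(R))) = h(times(7, X)),  s(node(times(n, node(7, nil)), R)) = s(node(Y, h(Y))).
Decompose h/1: times(7, h(R)) = times(7, X).
Decompose times/2: 7 = 7,  h(R) = X.
Delete trivial equation 7 = 7.
Bind X := h(R); no other remaining equation mentions X.
Decompose s/1: node(times(n, node(7, nil)), R) = node(Y, h(Y)).
Decompose node/2: times(n, node(7, nil)) = Y,  R = h(Y).
Bind Y := times(n, node(7, nil)); substituting into the remaining equation gives: R = h(times(n, node(7, nil))).
Bind R := h(times(n, node(7, nil))). Substituting into the earlier binding gives X := h(h(times(n, node(7, nil)))).
MGU = { X -> h(h(times(n, node(7, nil)))), Y -> times(n, node(7, nil)), R -> h(times(n, node(7, nil))) }, so X -> h(h(times(n, node(7, nil)))).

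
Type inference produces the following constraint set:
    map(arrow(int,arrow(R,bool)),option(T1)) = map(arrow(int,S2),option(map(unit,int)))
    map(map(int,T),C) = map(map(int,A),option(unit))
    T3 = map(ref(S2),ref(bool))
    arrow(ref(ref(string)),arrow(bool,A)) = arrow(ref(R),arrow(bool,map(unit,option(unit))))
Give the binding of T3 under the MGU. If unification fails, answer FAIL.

Decompose map/2: arrow(int,arrow(R,bool)) = arrow(int,S2),  option(T1) = option(map(unit,int)).
Decompose arrow/2: int = int,  arrow(R,bool) = S2.
Delete trivial equation int = int.
Bind S2 := arrow(R,bool); substituting into the one remaining equation that mentions S2 gives: T3 = map(ref(arrow(R,bool)),ref(bool)).
Decompose option/1: T1 = map(unit,int).
Bind T1 := map(unit,int); no other remaining equation mentions T1.
Decompose map/2: map(int,T) = map(int,A),  C = option(unit).
Decompose map/2: int = int,  T = A.
Delete trivial equation int = int.
Bind T := A; no other remaining equation mentions T.
Bind C := option(unit); no other remaining equation mentions C.
Bind T3 := map(ref(arrow(R,bool)),ref(bool)); no other remaining equation mentions T3.
Decompose arrow/2: ref(ref(string)) = ref(R),  arrow(bool,A) = arrow(bool,map(unit,option(unit))).
Decompose ref/1: ref(string) = R.
Bind R := ref(string); no other remaining equation mentions R. Substituting into the earlier bindings gives S2 := arrow(ref(string),bool), T3 := map(ref(arrow(ref(string),bool)),ref(bool)).
Decompose arrow/2: bool = bool,  A = map(unit,option(unit)).
Delete trivial equation bool = bool.
Bind A := map(unit,option(unit)). Substituting into the earlier binding gives T := map(unit,option(unit)).
MGU = { S2 := arrow(ref(string),bool), T1 := map(unit,int), T := map(unit,option(unit)), C := option(unit), T3 := map(ref(arrow(ref(string),bool)),ref(bool)), R := ref(string), A := map(unit,option(unit)) }, so T3 := map(ref(arrow(ref(string),bool)),ref(bool)).

map(ref(arrow(ref(string),bool)),ref(bool))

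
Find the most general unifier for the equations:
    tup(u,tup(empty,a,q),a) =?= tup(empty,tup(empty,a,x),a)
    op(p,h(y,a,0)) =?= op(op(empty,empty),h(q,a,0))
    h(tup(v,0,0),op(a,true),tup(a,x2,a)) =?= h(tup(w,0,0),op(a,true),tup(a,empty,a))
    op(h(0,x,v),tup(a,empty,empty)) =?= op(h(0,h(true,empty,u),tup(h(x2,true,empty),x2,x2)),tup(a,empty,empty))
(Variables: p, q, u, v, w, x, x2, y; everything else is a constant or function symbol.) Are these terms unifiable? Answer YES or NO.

YES

Decompose tup/3: u =?= empty,  tup(empty,a,q) =?= tup(empty,a,x),  a =?= a.
Bind u := empty; substituting into the one remaining equation that mentions u gives: op(h(0,x,v),tup(a,empty,empty)) =?= op(h(0,h(true,empty,empty),tup(h(x2,true,empty),x2,x2)),tup(a,empty,empty)).
Decompose tup/3: empty =?= empty,  a =?= a,  q =?= x.
Delete trivial equation empty =?= empty.
Delete trivial equation a =?= a.
Bind q := x; substituting into the one remaining equation that mentions q gives: op(p,h(y,a,0)) =?= op(op(empty,empty),h(x,a,0)).
Delete trivial equation a =?= a.
Decompose op/2: p =?= op(empty,empty),  h(y,a,0) =?= h(x,a,0).
Bind p := op(empty,empty); no other remaining equation mentions p.
Decompose h/3: y =?= x,  a =?= a,  0 =?= 0.
Bind y := x; no other remaining equation mentions y.
Delete trivial equation a =?= a.
Delete trivial equation 0 =?= 0.
Decompose h/3: tup(v,0,0) =?= tup(w,0,0),  op(a,true) =?= op(a,true),  tup(a,x2,a) =?= tup(a,empty,a).
Decompose tup/3: v =?= w,  0 =?= 0,  0 =?= 0.
Bind v := w; substituting into the one remaining equation that mentions v gives: op(h(0,x,w),tup(a,empty,empty)) =?= op(h(0,h(true,empty,empty),tup(h(x2,true,empty),x2,x2)),tup(a,empty,empty)).
Delete trivial equation 0 =?= 0.
Delete trivial equation 0 =?= 0.
Delete trivial equation op(a,true) =?= op(a,true).
Decompose tup/3: a =?= a,  x2 =?= empty,  a =?= a.
Delete trivial equation a =?= a.
Bind x2 := empty; substituting into the one remaining equation that mentions x2 gives: op(h(0,x,w),tup(a,empty,empty)) =?= op(h(0,h(true,empty,empty),tup(h(empty,true,empty),empty,empty)),tup(a,empty,empty)).
Delete trivial equation a =?= a.
Decompose op/2: h(0,x,w) =?= h(0,h(true,empty,empty),tup(h(empty,true,empty),empty,empty)),  tup(a,empty,empty) =?= tup(a,empty,empty).
Decompose h/3: 0 =?= 0,  x =?= h(true,empty,empty),  w =?= tup(h(empty,true,empty),empty,empty).
Delete trivial equation 0 =?= 0.
Bind x := h(true,empty,empty); no other remaining equation mentions x. Substituting into the earlier bindings gives q := h(true,empty,empty), y := h(true,empty,empty).
Bind w := tup(h(empty,true,empty),empty,empty); no other remaining equation mentions w. Substituting into the earlier binding gives v := tup(h(empty,true,empty),empty,empty).
Delete trivial equation tup(a,empty,empty) =?= tup(a,empty,empty).
No equations remain and no clash or occurs-check failure arose, so a unifier exists.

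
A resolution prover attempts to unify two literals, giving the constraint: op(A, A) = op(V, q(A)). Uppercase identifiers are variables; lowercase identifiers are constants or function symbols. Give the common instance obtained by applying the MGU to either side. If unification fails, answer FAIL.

Decompose op/2: A = V,  A = q(A).
Bind A := V; substituting into the remaining equation gives: V = q(V).
Occurs check fails: V occurs in q(V); the equation V = q(V) has no finite solution.

FAIL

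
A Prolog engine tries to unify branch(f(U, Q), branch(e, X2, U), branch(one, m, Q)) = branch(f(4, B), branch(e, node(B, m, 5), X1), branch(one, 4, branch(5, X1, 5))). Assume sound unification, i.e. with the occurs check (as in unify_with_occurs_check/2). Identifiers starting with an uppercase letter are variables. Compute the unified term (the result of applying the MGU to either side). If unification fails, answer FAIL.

FAIL

Decompose branch/3: f(U, Q) = f(4, B),  branch(e, X2, U) = branch(e, node(B, m, 5), X1),  branch(one, m, Q) = branch(one, 4, branch(5, X1, 5)).
Decompose f/2: U = 4,  Q = B.
Bind U := 4; substituting into the one remaining equation that mentions U gives: branch(e, X2, 4) = branch(e, node(B, m, 5), X1).
Bind Q := B; substituting into the one remaining equation that mentions Q gives: branch(one, m, B) = branch(one, 4, branch(5, X1, 5)).
Decompose branch/3: e = e,  X2 = node(B, m, 5),  4 = X1.
Delete trivial equation e = e.
Bind X2 := node(B, m, 5); no other remaining equation mentions X2.
Bind X1 := 4; substituting into the remaining equation gives: branch(one, m, B) = branch(one, 4, branch(5, 4, 5)).
Decompose branch/3: one = one,  m = 4,  B = branch(5, 4, 5).
Delete trivial equation one = one.
Clash: constants m and 4 differ; no unifier exists.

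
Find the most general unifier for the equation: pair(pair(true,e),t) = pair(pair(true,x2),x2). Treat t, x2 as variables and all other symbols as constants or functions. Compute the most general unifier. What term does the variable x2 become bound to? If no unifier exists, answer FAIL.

Decompose pair/2: pair(true,e) = pair(true,x2),  t = x2.
Decompose pair/2: true = true,  e = x2.
Delete trivial equation true = true.
Bind x2 := e; substituting into the remaining equation gives: t = e.
Bind t := e.
MGU = { x2 -> e, t -> e }, so x2 -> e.

e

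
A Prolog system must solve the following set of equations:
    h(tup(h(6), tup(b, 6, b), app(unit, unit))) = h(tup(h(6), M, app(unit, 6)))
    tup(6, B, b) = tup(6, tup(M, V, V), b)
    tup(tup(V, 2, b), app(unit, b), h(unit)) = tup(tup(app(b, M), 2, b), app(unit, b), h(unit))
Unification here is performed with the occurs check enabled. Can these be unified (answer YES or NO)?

Decompose h/1: tup(h(6), tup(b, 6, b), app(unit, unit)) = tup(h(6), M, app(unit, 6)).
Decompose tup/3: h(6) = h(6),  tup(b, 6, b) = M,  app(unit, unit) = app(unit, 6).
Delete trivial equation h(6) = h(6).
Bind M := tup(b, 6, b); substituting into the 2 remaining equations that mention M gives: tup(6, B, b) = tup(6, tup(tup(b, 6, b), V, V), b),  tup(tup(V, 2, b), app(unit, b), h(unit)) = tup(tup(app(b, tup(b, 6, b)), 2, b), app(unit, b), h(unit)).
Decompose app/2: unit = unit,  unit = 6.
Delete trivial equation unit = unit.
Clash: constants unit and 6 differ; no unifier exists.

NO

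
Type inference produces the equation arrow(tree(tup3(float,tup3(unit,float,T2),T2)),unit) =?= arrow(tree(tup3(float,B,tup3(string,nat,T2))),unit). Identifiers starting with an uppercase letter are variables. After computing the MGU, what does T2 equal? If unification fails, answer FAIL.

FAIL

Decompose arrow/2: tree(tup3(float,tup3(unit,float,T2),T2)) =?= tree(tup3(float,B,tup3(string,nat,T2))),  unit =?= unit.
Decompose tree/1: tup3(float,tup3(unit,float,T2),T2) =?= tup3(float,B,tup3(string,nat,T2)).
Decompose tup3/3: float =?= float,  tup3(unit,float,T2) =?= B,  T2 =?= tup3(string,nat,T2).
Delete trivial equation float =?= float.
Bind B := tup3(unit,float,T2); no other remaining equation mentions B.
Occurs check fails: T2 occurs in tup3(string,nat,T2); the equation T2 =?= tup3(string,nat,T2) has no finite solution.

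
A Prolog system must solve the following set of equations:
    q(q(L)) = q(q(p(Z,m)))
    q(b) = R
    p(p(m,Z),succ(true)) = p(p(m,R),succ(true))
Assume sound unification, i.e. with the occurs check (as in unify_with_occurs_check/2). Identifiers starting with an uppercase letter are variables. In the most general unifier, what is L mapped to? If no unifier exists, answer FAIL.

Decompose q/1: q(L) = q(p(Z,m)).
Decompose q/1: L = p(Z,m).
Bind L := p(Z,m); no other remaining equation mentions L.
Bind R := q(b); substituting into the remaining equation gives: p(p(m,Z),succ(true)) = p(p(m,q(b)),succ(true)).
Decompose p/2: p(m,Z) = p(m,q(b)),  succ(true) = succ(true).
Decompose p/2: m = m,  Z = q(b).
Delete trivial equation m = m.
Bind Z := q(b); no other remaining equation mentions Z. Substituting into the earlier binding gives L := p(q(b),m).
Delete trivial equation succ(true) = succ(true).
MGU = { L = p(q(b),m), R = q(b), Z = q(b) }, so L = p(q(b),m).

p(q(b),m)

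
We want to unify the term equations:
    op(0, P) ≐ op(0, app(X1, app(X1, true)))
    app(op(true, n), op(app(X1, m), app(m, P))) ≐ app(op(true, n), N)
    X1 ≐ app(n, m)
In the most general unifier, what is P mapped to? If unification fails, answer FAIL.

Decompose op/2: 0 ≐ 0,  P ≐ app(X1, app(X1, true)).
Delete trivial equation 0 ≐ 0.
Bind P := app(X1, app(X1, true)); substituting into the one remaining equation that mentions P gives: app(op(true, n), op(app(X1, m), app(m, app(X1, app(X1, true))))) ≐ app(op(true, n), N).
Decompose app/2: op(true, n) ≐ op(true, n),  op(app(X1, m), app(m, app(X1, app(X1, true)))) ≐ N.
Delete trivial equation op(true, n) ≐ op(true, n).
Bind N := op(app(X1, m), app(m, app(X1, app(X1, true)))); no other remaining equation mentions N.
Bind X1 := app(n, m). Substituting into the earlier bindings gives P := app(app(n, m), app(app(n, m), true)), N := op(app(app(n, m), m), app(m, app(app(n, m), app(app(n, m), true)))).
MGU = { P -> app(app(n, m), app(app(n, m), true)), N -> op(app(app(n, m), m), app(m, app(app(n, m), app(app(n, m), true)))), X1 -> app(n, m) }, so P -> app(app(n, m), app(app(n, m), true)).

app(app(n, m), app(app(n, m), true))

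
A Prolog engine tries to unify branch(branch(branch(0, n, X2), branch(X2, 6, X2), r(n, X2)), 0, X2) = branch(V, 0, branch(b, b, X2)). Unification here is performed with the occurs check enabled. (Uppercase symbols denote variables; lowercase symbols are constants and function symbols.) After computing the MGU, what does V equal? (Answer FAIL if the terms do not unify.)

FAIL

Decompose branch/3: branch(branch(0, n, X2), branch(X2, 6, X2), r(n, X2)) = V,  0 = 0,  X2 = branch(b, b, X2).
Bind V := branch(branch(0, n, X2), branch(X2, 6, X2), r(n, X2)); no other remaining equation mentions V.
Delete trivial equation 0 = 0.
Occurs check fails: X2 occurs in branch(b, b, X2); the equation X2 = branch(b, b, X2) has no finite solution.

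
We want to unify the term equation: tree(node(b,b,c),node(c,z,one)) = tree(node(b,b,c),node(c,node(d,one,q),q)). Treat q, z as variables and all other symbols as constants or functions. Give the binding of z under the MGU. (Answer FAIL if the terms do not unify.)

Decompose tree/2: node(b,b,c) = node(b,b,c),  node(c,z,one) = node(c,node(d,one,q),q).
Delete trivial equation node(b,b,c) = node(b,b,c).
Decompose node/3: c = c,  z = node(d,one,q),  one = q.
Delete trivial equation c = c.
Bind z := node(d,one,q); no other remaining equation mentions z.
Bind q := one. Substituting into the earlier binding gives z := node(d,one,one).
MGU = { z -> node(d,one,one), q -> one }, so z -> node(d,one,one).

node(d,one,one)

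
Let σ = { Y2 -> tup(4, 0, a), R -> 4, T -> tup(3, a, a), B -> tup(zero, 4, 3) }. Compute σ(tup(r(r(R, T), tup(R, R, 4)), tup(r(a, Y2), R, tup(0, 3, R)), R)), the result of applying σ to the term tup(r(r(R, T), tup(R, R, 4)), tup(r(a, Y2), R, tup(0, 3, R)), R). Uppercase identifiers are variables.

tup(r(r(4, tup(3, a, a)), tup(4, 4, 4)), tup(r(a, tup(4, 0, a)), 4, tup(0, 3, 4)), 4)

Replace each occurrence of Y2 with tup(4, 0, a).
Replace each occurrence of R with 4.
Replace each occurrence of T with tup(3, a, a).
Result: tup(r(r(4, tup(3, a, a)), tup(4, 4, 4)), tup(r(a, tup(4, 0, a)), 4, tup(0, 3, 4)), 4).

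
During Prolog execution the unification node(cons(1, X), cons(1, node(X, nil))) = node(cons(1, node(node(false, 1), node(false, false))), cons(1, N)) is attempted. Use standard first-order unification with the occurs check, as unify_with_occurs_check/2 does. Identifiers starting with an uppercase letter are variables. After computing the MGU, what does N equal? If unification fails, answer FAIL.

Decompose node/2: cons(1, X) = cons(1, node(node(false, 1), node(false, false))),  cons(1, node(X, nil)) = cons(1, N).
Decompose cons/2: 1 = 1,  X = node(node(false, 1), node(false, false)).
Delete trivial equation 1 = 1.
Bind X := node(node(false, 1), node(false, false)); substituting into the remaining equation gives: cons(1, node(node(node(false, 1), node(false, false)), nil)) = cons(1, N).
Decompose cons/2: 1 = 1,  node(node(node(false, 1), node(false, false)), nil) = N.
Delete trivial equation 1 = 1.
Bind N := node(node(node(false, 1), node(false, false)), nil).
MGU = { X ↦ node(node(false, 1), node(false, false)), N ↦ node(node(node(false, 1), node(false, false)), nil) }, so N ↦ node(node(node(false, 1), node(false, false)), nil).

node(node(node(false, 1), node(false, false)), nil)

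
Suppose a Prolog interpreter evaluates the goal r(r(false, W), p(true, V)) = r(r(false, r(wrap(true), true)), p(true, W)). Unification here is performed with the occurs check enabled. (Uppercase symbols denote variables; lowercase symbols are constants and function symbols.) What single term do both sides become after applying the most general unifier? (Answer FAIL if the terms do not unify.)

r(r(false, r(wrap(true), true)), p(true, r(wrap(true), true)))

Decompose r/2: r(false, W) = r(false, r(wrap(true), true)),  p(true, V) = p(true, W).
Decompose r/2: false = false,  W = r(wrap(true), true).
Delete trivial equation false = false.
Bind W := r(wrap(true), true); substituting into the remaining equation gives: p(true, V) = p(true, r(wrap(true), true)).
Decompose p/2: true = true,  V = r(wrap(true), true).
Delete trivial equation true = true.
Bind V := r(wrap(true), true).
Applying the MGU to either side gives r(r(false, r(wrap(true), true)), p(true, r(wrap(true), true))).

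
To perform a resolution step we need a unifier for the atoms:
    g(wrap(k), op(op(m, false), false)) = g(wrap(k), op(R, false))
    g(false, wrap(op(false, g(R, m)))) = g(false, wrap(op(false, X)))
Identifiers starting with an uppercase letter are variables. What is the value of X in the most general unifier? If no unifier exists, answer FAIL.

Decompose g/2: wrap(k) = wrap(k),  op(op(m, false), false) = op(R, false).
Delete trivial equation wrap(k) = wrap(k).
Decompose op/2: op(m, false) = R,  false = false.
Bind R := op(m, false); substituting into the one remaining equation that mentions R gives: g(false, wrap(op(false, g(op(m, false), m)))) = g(false, wrap(op(false, X))).
Delete trivial equation false = false.
Decompose g/2: false = false,  wrap(op(false, g(op(m, false), m))) = wrap(op(false, X)).
Delete trivial equation false = false.
Decompose wrap/1: op(false, g(op(m, false), m)) = op(false, X).
Decompose op/2: false = false,  g(op(m, false), m) = X.
Delete trivial equation false = false.
Bind X := g(op(m, false), m).
MGU = { R ↦ op(m, false), X ↦ g(op(m, false), m) }, so X ↦ g(op(m, false), m).

g(op(m, false), m)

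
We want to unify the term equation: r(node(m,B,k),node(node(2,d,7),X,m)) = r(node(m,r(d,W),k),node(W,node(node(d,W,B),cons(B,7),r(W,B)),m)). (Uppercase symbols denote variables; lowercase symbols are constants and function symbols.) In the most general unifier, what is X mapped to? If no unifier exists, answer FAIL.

Decompose r/2: node(m,B,k) = node(m,r(d,W),k),  node(node(2,d,7),X,m) = node(W,node(node(d,W,B),cons(B,7),r(W,B)),m).
Decompose node/3: m = m,  B = r(d,W),  k = k.
Delete trivial equation m = m.
Bind B := r(d,W); substituting into the one remaining equation that mentions B gives: node(node(2,d,7),X,m) = node(W,node(node(d,W,r(d,W)),cons(r(d,W),7),r(W,r(d,W))),m).
Delete trivial equation k = k.
Decompose node/3: node(2,d,7) = W,  X = node(node(d,W,r(d,W)),cons(r(d,W),7),r(W,r(d,W))),  m = m.
Bind W := node(2,d,7); substituting into the one remaining equation that mentions W gives: X = node(node(d,node(2,d,7),r(d,node(2,d,7))),cons(r(d,node(2,d,7)),7),r(node(2,d,7),r(d,node(2,d,7)))). Substituting into the earlier binding gives B := r(d,node(2,d,7)).
Bind X := node(node(d,node(2,d,7),r(d,node(2,d,7))),cons(r(d,node(2,d,7)),7),r(node(2,d,7),r(d,node(2,d,7)))); no other remaining equation mentions X.
Delete trivial equation m = m.
MGU = { B ↦ r(d,node(2,d,7)), W ↦ node(2,d,7), X ↦ node(node(d,node(2,d,7),r(d,node(2,d,7))),cons(r(d,node(2,d,7)),7),r(node(2,d,7),r(d,node(2,d,7)))) }, so X ↦ node(node(d,node(2,d,7),r(d,node(2,d,7))),cons(r(d,node(2,d,7)),7),r(node(2,d,7),r(d,node(2,d,7)))).

node(node(d,node(2,d,7),r(d,node(2,d,7))),cons(r(d,node(2,d,7)),7),r(node(2,d,7),r(d,node(2,d,7))))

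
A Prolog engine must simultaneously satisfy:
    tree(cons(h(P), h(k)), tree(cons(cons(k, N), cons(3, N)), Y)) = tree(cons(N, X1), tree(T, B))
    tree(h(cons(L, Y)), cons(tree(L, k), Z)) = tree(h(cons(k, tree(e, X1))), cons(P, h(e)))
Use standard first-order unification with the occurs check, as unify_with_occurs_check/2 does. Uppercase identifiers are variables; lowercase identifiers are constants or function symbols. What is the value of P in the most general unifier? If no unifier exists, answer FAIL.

Decompose tree/2: cons(h(P), h(k)) = cons(N, X1),  tree(cons(cons(k, N), cons(3, N)), Y) = tree(T, B).
Decompose cons/2: h(P) = N,  h(k) = X1.
Bind N := h(P); substituting into the one remaining equation that mentions N gives: tree(cons(cons(k, h(P)), cons(3, h(P))), Y) = tree(T, B).
Bind X1 := h(k); substituting into the one remaining equation that mentions X1 gives: tree(h(cons(L, Y)), cons(tree(L, k), Z)) = tree(h(cons(k, tree(e, h(k)))), cons(P, h(e))).
Decompose tree/2: cons(cons(k, h(P)), cons(3, h(P))) = T,  Y = B.
Bind T := cons(cons(k, h(P)), cons(3, h(P))); no other remaining equation mentions T.
Bind Y := B; substituting into the remaining equation gives: tree(h(cons(L, B)), cons(tree(L, k), Z)) = tree(h(cons(k, tree(e, h(k)))), cons(P, h(e))).
Decompose tree/2: h(cons(L, B)) = h(cons(k, tree(e, h(k)))),  cons(tree(L, k), Z) = cons(P, h(e)).
Decompose h/1: cons(L, B) = cons(k, tree(e, h(k))).
Decompose cons/2: L = k,  B = tree(e, h(k)).
Bind L := k; substituting into the one remaining equation that mentions L gives: cons(tree(k, k), Z) = cons(P, h(e)).
Bind B := tree(e, h(k)); no other remaining equation mentions B. Substituting into the earlier binding gives Y := tree(e, h(k)).
Decompose cons/2: tree(k, k) = P,  Z = h(e).
Bind P := tree(k, k); no other remaining equation mentions P. Substituting into the earlier bindings gives N := h(tree(k, k)), T := cons(cons(k, h(tree(k, k))), cons(3, h(tree(k, k)))).
Bind Z := h(e).
MGU = { N -> h(tree(k, k)), X1 -> h(k), T -> cons(cons(k, h(tree(k, k))), cons(3, h(tree(k, k)))), Y -> tree(e, h(k)), L -> k, B -> tree(e, h(k)), P -> tree(k, k), Z -> h(e) }, so P -> tree(k, k).

tree(k, k)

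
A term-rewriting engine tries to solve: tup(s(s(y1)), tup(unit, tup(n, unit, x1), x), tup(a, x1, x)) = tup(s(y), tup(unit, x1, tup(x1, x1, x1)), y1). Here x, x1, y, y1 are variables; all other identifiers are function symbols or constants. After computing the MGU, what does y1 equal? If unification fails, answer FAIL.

Decompose tup/3: s(s(y1)) = s(y),  tup(unit, tup(n, unit, x1), x) = tup(unit, x1, tup(x1, x1, x1)),  tup(a, x1, x) = y1.
Decompose s/1: s(y1) = y.
Bind y := s(y1); no other remaining equation mentions y.
Decompose tup/3: unit = unit,  tup(n, unit, x1) = x1,  x = tup(x1, x1, x1).
Delete trivial equation unit = unit.
Occurs check fails: x1 occurs in tup(n, unit, x1); the equation x1 = tup(n, unit, x1) has no finite solution.

FAIL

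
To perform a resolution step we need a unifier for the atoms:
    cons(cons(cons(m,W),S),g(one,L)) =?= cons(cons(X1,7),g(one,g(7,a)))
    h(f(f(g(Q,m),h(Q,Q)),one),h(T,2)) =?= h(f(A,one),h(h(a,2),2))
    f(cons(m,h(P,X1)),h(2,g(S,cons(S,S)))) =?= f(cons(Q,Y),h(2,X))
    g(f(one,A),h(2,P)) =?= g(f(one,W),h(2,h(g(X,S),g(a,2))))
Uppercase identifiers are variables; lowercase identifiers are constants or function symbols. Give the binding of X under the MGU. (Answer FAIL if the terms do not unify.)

g(7,cons(7,7))

Decompose cons/2: cons(cons(m,W),S) =?= cons(X1,7),  g(one,L) =?= g(one,g(7,a)).
Decompose cons/2: cons(m,W) =?= X1,  S =?= 7.
Bind X1 := cons(m,W); substituting into the one remaining equation that mentions X1 gives: f(cons(m,h(P,cons(m,W))),h(2,g(S,cons(S,S)))) =?= f(cons(Q,Y),h(2,X)).
Bind S := 7; substituting into the 2 remaining equations that mention S gives: f(cons(m,h(P,cons(m,W))),h(2,g(7,cons(7,7)))) =?= f(cons(Q,Y),h(2,X)),  g(f(one,A),h(2,P)) =?= g(f(one,W),h(2,h(g(X,7),g(a,2)))).
Decompose g/2: one =?= one,  L =?= g(7,a).
Delete trivial equation one =?= one.
Bind L := g(7,a); no other remaining equation mentions L.
Decompose h/2: f(f(g(Q,m),h(Q,Q)),one) =?= f(A,one),  h(T,2) =?= h(h(a,2),2).
Decompose f/2: f(g(Q,m),h(Q,Q)) =?= A,  one =?= one.
Bind A := f(g(Q,m),h(Q,Q)); substituting into the one remaining equation that mentions A gives: g(f(one,f(g(Q,m),h(Q,Q))),h(2,P)) =?= g(f(one,W),h(2,h(g(X,7),g(a,2)))).
Delete trivial equation one =?= one.
Decompose h/2: T =?= h(a,2),  2 =?= 2.
Bind T := h(a,2); no other remaining equation mentions T.
Delete trivial equation 2 =?= 2.
Decompose f/2: cons(m,h(P,cons(m,W))) =?= cons(Q,Y),  h(2,g(7,cons(7,7))) =?= h(2,X).
Decompose cons/2: m =?= Q,  h(P,cons(m,W)) =?= Y.
Bind Q := m; substituting into the one remaining equation that mentions Q gives: g(f(one,f(g(m,m),h(m,m))),h(2,P)) =?= g(f(one,W),h(2,h(g(X,7),g(a,2)))). Substituting into the earlier binding gives A := f(g(m,m),h(m,m)).
Bind Y := h(P,cons(m,W)); no other remaining equation mentions Y.
Decompose h/2: 2 =?= 2,  g(7,cons(7,7)) =?= X.
Delete trivial equation 2 =?= 2.
Bind X := g(7,cons(7,7)); substituting into the remaining equation gives: g(f(one,f(g(m,m),h(m,m))),h(2,P)) =?= g(f(one,W),h(2,h(g(g(7,cons(7,7)),7),g(a,2)))).
Decompose g/2: f(one,f(g(m,m),h(m,m))) =?= f(one,W),  h(2,P) =?= h(2,h(g(g(7,cons(7,7)),7),g(a,2))).
Decompose f/2: one =?= one,  f(g(m,m),h(m,m)) =?= W.
Delete trivial equation one =?= one.
Bind W := f(g(m,m),h(m,m)); no other remaining equation mentions W. Substituting into the earlier bindings gives X1 := cons(m,f(g(m,m),h(m,m))), Y := h(P,cons(m,f(g(m,m),h(m,m)))).
Decompose h/2: 2 =?= 2,  P =?= h(g(g(7,cons(7,7)),7),g(a,2)).
Delete trivial equation 2 =?= 2.
Bind P := h(g(g(7,cons(7,7)),7),g(a,2)). Substituting into the earlier binding gives Y := h(h(g(g(7,cons(7,7)),7),g(a,2)),cons(m,f(g(m,m),h(m,m)))).
MGU = { X1 -> cons(m,f(g(m,m),h(m,m))), S -> 7, L -> g(7,a), A -> f(g(m,m),h(m,m)), T -> h(a,2), Q -> m, Y -> h(h(g(g(7,cons(7,7)),7),g(a,2)),cons(m,f(g(m,m),h(m,m)))), X -> g(7,cons(7,7)), W -> f(g(m,m),h(m,m)), P -> h(g(g(7,cons(7,7)),7),g(a,2)) }, so X -> g(7,cons(7,7)).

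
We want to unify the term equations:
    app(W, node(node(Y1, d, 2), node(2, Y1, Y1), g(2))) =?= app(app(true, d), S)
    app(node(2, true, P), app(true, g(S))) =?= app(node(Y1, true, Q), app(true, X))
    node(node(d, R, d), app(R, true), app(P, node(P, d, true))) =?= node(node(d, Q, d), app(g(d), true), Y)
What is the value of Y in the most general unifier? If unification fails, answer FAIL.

Decompose app/2: W =?= app(true, d),  node(node(Y1, d, 2), node(2, Y1, Y1), g(2)) =?= S.
Bind W := app(true, d); no other remaining equation mentions W.
Bind S := node(node(Y1, d, 2), node(2, Y1, Y1), g(2)); substituting into the one remaining equation that mentions S gives: app(node(2, true, P), app(true, g(node(node(Y1, d, 2), node(2, Y1, Y1), g(2))))) =?= app(node(Y1, true, Q), app(true, X)).
Decompose app/2: node(2, true, P) =?= node(Y1, true, Q),  app(true, g(node(node(Y1, d, 2), node(2, Y1, Y1), g(2)))) =?= app(true, X).
Decompose node/3: 2 =?= Y1,  true =?= true,  P =?= Q.
Bind Y1 := 2; substituting into the one remaining equation that mentions Y1 gives: app(true, g(node(node(2, d, 2), node(2, 2, 2), g(2)))) =?= app(true, X). Substituting into the earlier binding gives S := node(node(2, d, 2), node(2, 2, 2), g(2)).
Delete trivial equation true =?= true.
Bind P := Q; substituting into the one remaining equation that mentions P gives: node(node(d, R, d), app(R, true), app(Q, node(Q, d, true))) =?= node(node(d, Q, d), app(g(d), true), Y).
Decompose app/2: true =?= true,  g(node(node(2, d, 2), node(2, 2, 2), g(2))) =?= X.
Delete trivial equation true =?= true.
Bind X := g(node(node(2, d, 2), node(2, 2, 2), g(2))); no other remaining equation mentions X.
Decompose node/3: node(d, R, d) =?= node(d, Q, d),  app(R, true) =?= app(g(d), true),  app(Q, node(Q, d, true)) =?= Y.
Decompose node/3: d =?= d,  R =?= Q,  d =?= d.
Delete trivial equation d =?= d.
Bind R := Q; substituting into the one remaining equation that mentions R gives: app(Q, true) =?= app(g(d), true).
Delete trivial equation d =?= d.
Decompose app/2: Q =?= g(d),  true =?= true.
Bind Q := g(d); substituting into the one remaining equation that mentions Q gives: app(g(d), node(g(d), d, true)) =?= Y. Substituting into the earlier bindings gives P := g(d), R := g(d).
Delete trivial equation true =?= true.
Bind Y := app(g(d), node(g(d), d, true)).
MGU = { W ↦ app(true, d), S ↦ node(node(2, d, 2), node(2, 2, 2), g(2)), Y1 ↦ 2, P ↦ g(d), X ↦ g(node(node(2, d, 2), node(2, 2, 2), g(2))), R ↦ g(d), Q ↦ g(d), Y ↦ app(g(d), node(g(d), d, true)) }, so Y ↦ app(g(d), node(g(d), d, true)).

app(g(d), node(g(d), d, true))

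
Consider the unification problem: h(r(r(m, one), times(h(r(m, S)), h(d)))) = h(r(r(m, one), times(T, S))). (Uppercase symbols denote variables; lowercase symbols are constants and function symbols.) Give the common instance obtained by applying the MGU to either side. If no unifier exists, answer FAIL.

Decompose h/1: r(r(m, one), times(h(r(m, S)), h(d))) = r(r(m, one), times(T, S)).
Decompose r/2: r(m, one) = r(m, one),  times(h(r(m, S)), h(d)) = times(T, S).
Delete trivial equation r(m, one) = r(m, one).
Decompose times/2: h(r(m, S)) = T,  h(d) = S.
Bind T := h(r(m, S)); no other remaining equation mentions T.
Bind S := h(d). Substituting into the earlier binding gives T := h(r(m, h(d))).
Applying the MGU to either side gives h(r(r(m, one), times(h(r(m, h(d))), h(d)))).

h(r(r(m, one), times(h(r(m, h(d))), h(d))))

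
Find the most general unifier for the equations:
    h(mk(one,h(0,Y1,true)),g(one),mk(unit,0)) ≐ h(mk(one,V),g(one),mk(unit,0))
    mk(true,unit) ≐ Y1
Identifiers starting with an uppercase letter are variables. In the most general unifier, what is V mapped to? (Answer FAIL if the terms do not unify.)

h(0,mk(true,unit),true)

Decompose h/3: mk(one,h(0,Y1,true)) ≐ mk(one,V),  g(one) ≐ g(one),  mk(unit,0) ≐ mk(unit,0).
Decompose mk/2: one ≐ one,  h(0,Y1,true) ≐ V.
Delete trivial equation one ≐ one.
Bind V := h(0,Y1,true); no other remaining equation mentions V.
Delete trivial equation g(one) ≐ g(one).
Delete trivial equation mk(unit,0) ≐ mk(unit,0).
Bind Y1 := mk(true,unit). Substituting into the earlier binding gives V := h(0,mk(true,unit),true).
MGU = { V ↦ h(0,mk(true,unit),true), Y1 ↦ mk(true,unit) }, so V ↦ h(0,mk(true,unit),true).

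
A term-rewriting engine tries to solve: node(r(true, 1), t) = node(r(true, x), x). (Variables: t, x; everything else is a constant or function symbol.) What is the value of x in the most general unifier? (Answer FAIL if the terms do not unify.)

Decompose node/2: r(true, 1) = r(true, x),  t = x.
Decompose r/2: true = true,  1 = x.
Delete trivial equation true = true.
Bind x := 1; substituting into the remaining equation gives: t = 1.
Bind t := 1.
MGU = { x := 1, t := 1 }, so x := 1.

1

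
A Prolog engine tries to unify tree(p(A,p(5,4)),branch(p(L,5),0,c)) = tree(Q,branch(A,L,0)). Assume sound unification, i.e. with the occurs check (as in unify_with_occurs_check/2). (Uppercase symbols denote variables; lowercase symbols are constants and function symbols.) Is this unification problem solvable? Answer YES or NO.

Decompose tree/2: p(A,p(5,4)) = Q,  branch(p(L,5),0,c) = branch(A,L,0).
Bind Q := p(A,p(5,4)); no other remaining equation mentions Q.
Decompose branch/3: p(L,5) = A,  0 = L,  c = 0.
Bind A := p(L,5); no other remaining equation mentions A. Substituting into the earlier binding gives Q := p(p(L,5),p(5,4)).
Bind L := 0; no other remaining equation mentions L. Substituting into the earlier bindings gives Q := p(p(0,5),p(5,4)), A := p(0,5).
Clash: constants c and 0 differ; no unifier exists.

NO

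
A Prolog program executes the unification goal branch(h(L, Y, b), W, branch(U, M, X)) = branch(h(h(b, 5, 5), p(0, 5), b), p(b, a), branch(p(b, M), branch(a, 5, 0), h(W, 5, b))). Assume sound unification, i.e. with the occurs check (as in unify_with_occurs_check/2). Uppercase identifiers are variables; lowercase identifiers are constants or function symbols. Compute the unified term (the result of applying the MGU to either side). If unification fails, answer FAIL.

Decompose branch/3: h(L, Y, b) = h(h(b, 5, 5), p(0, 5), b),  W = p(b, a),  branch(U, M, X) = branch(p(b, M), branch(a, 5, 0), h(W, 5, b)).
Decompose h/3: L = h(b, 5, 5),  Y = p(0, 5),  b = b.
Bind L := h(b, 5, 5); no other remaining equation mentions L.
Bind Y := p(0, 5); no other remaining equation mentions Y.
Delete trivial equation b = b.
Bind W := p(b, a); substituting into the remaining equation gives: branch(U, M, X) = branch(p(b, M), branch(a, 5, 0), h(p(b, a), 5, b)).
Decompose branch/3: U = p(b, M),  M = branch(a, 5, 0),  X = h(p(b, a), 5, b).
Bind U := p(b, M); no other remaining equation mentions U.
Bind M := branch(a, 5, 0); no other remaining equation mentions M. Substituting into the earlier binding gives U := p(b, branch(a, 5, 0)).
Bind X := h(p(b, a), 5, b).
Applying the MGU to either side gives branch(h(h(b, 5, 5), p(0, 5), b), p(b, a), branch(p(b, branch(a, 5, 0)), branch(a, 5, 0), h(p(b, a), 5, b))).

branch(h(h(b, 5, 5), p(0, 5), b), p(b, a), branch(p(b, branch(a, 5, 0)), branch(a, 5, 0), h(p(b, a), 5, b)))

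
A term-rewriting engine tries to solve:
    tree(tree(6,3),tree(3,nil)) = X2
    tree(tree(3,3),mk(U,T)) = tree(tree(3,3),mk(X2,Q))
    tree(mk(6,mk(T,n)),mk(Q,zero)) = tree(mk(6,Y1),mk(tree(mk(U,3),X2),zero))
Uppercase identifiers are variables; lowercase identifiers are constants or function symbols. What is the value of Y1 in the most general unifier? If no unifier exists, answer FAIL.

mk(tree(mk(tree(tree(6,3),tree(3,nil)),3),tree(tree(6,3),tree(3,nil))),n)

Bind X2 := tree(tree(6,3),tree(3,nil)); substituting into the remaining equations gives: tree(tree(3,3),mk(U,T)) = tree(tree(3,3),mk(tree(tree(6,3),tree(3,nil)),Q)),  tree(mk(6,mk(T,n)),mk(Q,zero)) = tree(mk(6,Y1),mk(tree(mk(U,3),tree(tree(6,3),tree(3,nil))),zero)).
Decompose tree/2: tree(3,3) = tree(3,3),  mk(U,T) = mk(tree(tree(6,3),tree(3,nil)),Q).
Delete trivial equation tree(3,3) = tree(3,3).
Decompose mk/2: U = tree(tree(6,3),tree(3,nil)),  T = Q.
Bind U := tree(tree(6,3),tree(3,nil)); substituting into the one remaining equation that mentions U gives: tree(mk(6,mk(T,n)),mk(Q,zero)) = tree(mk(6,Y1),mk(tree(mk(tree(tree(6,3),tree(3,nil)),3),tree(tree(6,3),tree(3,nil))),zero)).
Bind T := Q; substituting into the remaining equation gives: tree(mk(6,mk(Q,n)),mk(Q,zero)) = tree(mk(6,Y1),mk(tree(mk(tree(tree(6,3),tree(3,nil)),3),tree(tree(6,3),tree(3,nil))),zero)).
Decompose tree/2: mk(6,mk(Q,n)) = mk(6,Y1),  mk(Q,zero) = mk(tree(mk(tree(tree(6,3),tree(3,nil)),3),tree(tree(6,3),tree(3,nil))),zero).
Decompose mk/2: 6 = 6,  mk(Q,n) = Y1.
Delete trivial equation 6 = 6.
Bind Y1 := mk(Q,n); no other remaining equation mentions Y1.
Decompose mk/2: Q = tree(mk(tree(tree(6,3),tree(3,nil)),3),tree(tree(6,3),tree(3,nil))),  zero = zero.
Bind Q := tree(mk(tree(tree(6,3),tree(3,nil)),3),tree(tree(6,3),tree(3,nil))); no other remaining equation mentions Q. Substituting into the earlier bindings gives T := tree(mk(tree(tree(6,3),tree(3,nil)),3),tree(tree(6,3),tree(3,nil))), Y1 := mk(tree(mk(tree(tree(6,3),tree(3,nil)),3),tree(tree(6,3),tree(3,nil))),n).
Delete trivial equation zero = zero.
MGU = { X2 -> tree(tree(6,3),tree(3,nil)), U -> tree(tree(6,3),tree(3,nil)), T -> tree(mk(tree(tree(6,3),tree(3,nil)),3),tree(tree(6,3),tree(3,nil))), Y1 -> mk(tree(mk(tree(tree(6,3),tree(3,nil)),3),tree(tree(6,3),tree(3,nil))),n), Q -> tree(mk(tree(tree(6,3),tree(3,nil)),3),tree(tree(6,3),tree(3,nil))) }, so Y1 -> mk(tree(mk(tree(tree(6,3),tree(3,nil)),3),tree(tree(6,3),tree(3,nil))),n).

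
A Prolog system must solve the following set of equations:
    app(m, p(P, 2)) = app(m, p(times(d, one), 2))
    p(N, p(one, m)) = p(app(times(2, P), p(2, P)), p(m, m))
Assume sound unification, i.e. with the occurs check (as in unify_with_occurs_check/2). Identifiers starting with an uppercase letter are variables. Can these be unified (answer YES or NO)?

NO

Decompose app/2: m = m,  p(P, 2) = p(times(d, one), 2).
Delete trivial equation m = m.
Decompose p/2: P = times(d, one),  2 = 2.
Bind P := times(d, one); substituting into the one remaining equation that mentions P gives: p(N, p(one, m)) = p(app(times(2, times(d, one)), p(2, times(d, one))), p(m, m)).
Delete trivial equation 2 = 2.
Decompose p/2: N = app(times(2, times(d, one)), p(2, times(d, one))),  p(one, m) = p(m, m).
Bind N := app(times(2, times(d, one)), p(2, times(d, one))); no other remaining equation mentions N.
Decompose p/2: one = m,  m = m.
Clash: constants one and m differ; no unifier exists.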